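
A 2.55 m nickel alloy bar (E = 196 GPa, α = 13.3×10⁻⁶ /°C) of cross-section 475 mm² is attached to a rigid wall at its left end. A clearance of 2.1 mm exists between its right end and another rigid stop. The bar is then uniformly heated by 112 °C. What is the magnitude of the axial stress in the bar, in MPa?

Free thermal elongation = αΔT L = 13.3×10⁻⁶ × 112 × 2550 = 3.798 mm.
After closing the 2.1 mm clearance, 3.798 − 2.1 = 1.698 mm of expansion remains to be suppressed by the wall.
That suppressed elongation corresponds to σ = E·Δ/L = 196×10³ × 1.698/2550 = 130.5 MPa.

σ ≈ 131 MPa (compressive)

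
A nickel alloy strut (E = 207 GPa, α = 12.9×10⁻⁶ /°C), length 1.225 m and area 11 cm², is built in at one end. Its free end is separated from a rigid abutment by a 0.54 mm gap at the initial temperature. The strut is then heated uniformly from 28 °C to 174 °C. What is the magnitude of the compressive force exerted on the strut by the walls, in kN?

P ≈ 328 kN

If the wall were absent the strut would grow by αΔT L = 12.9×10⁻⁶ × 146 × 1225 = 2.307 mm.
The gap closes (δ_free > 0.54 mm) and the wall then resists a further 2.307 − 0.54 = 1.767 mm of expansion.
That suppressed elongation corresponds to σ = E·Δ/L = 207×10³ × 1.767/1225 = 298.6 MPa.
P = σA = 298.6 × 1100 = 328.5 kN.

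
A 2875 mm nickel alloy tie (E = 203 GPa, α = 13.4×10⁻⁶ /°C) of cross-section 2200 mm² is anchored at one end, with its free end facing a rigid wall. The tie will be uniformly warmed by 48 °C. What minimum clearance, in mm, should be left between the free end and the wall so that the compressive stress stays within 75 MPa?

Free expansion if unrestrained: δ_free = αΔT L = 13.4×10⁻⁶ × 48 × 2875 = 1.849 mm.
At the allowable stress the elastic shortening the wall may impose is σL/E = 75 × 2875 / (203×10³) = 1.062 mm.
The gap must absorb the remainder: g_min = 1.849 − 1.062 = 0.787 mm.

g ≈ 0.787 mm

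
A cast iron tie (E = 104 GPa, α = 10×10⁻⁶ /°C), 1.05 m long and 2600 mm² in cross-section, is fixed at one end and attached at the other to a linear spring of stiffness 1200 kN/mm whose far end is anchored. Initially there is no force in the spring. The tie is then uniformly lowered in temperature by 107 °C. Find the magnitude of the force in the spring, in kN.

If the spring were absent the tie would shorten by αΔT L = 10×10⁻⁶ × 107 × 1050 = 1.123 mm.
Let P be the tensile force in the spring. The tie extends elastically by PL/(AE) and the spring stretches by P/k; together these equal δ_free.
P [ L/(AE) + 1/k ] = δ_free → P [ 1050/(2600×104×10³) + 1/(1200×10³) ] = 1.123.
P = 1.123 / 4.716×10⁻⁶ = 238200 N.

P ≈ 238 kN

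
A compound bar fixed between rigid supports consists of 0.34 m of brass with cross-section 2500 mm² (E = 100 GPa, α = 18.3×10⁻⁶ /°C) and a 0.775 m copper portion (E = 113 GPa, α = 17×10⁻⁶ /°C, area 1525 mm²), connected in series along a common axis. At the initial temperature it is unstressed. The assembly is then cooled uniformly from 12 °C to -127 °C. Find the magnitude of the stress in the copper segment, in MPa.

If the supports were absent, the total length change would be Σ αᵢΔT Lᵢ = 18.3×10⁻⁶×139×340 + 17×10⁻⁶×139×775 = 2.696 mm.
The rigid supports impose zero overall length change; the single axial force P common to all segments must satisfy P Σ Lᵢ/(AᵢEᵢ) = δ_free.
The series flexibility is Σ Lᵢ/(AᵢEᵢ) = 340/(2500×100×10³) + 775/(1525×113×10³) = 5.857×10⁻⁶ mm/N.
Hence P = δ_free / Σ(L/AE) = 2.696/5.857×10⁻⁶ = 460.3 kN (tensile).
σ_{copper} = P / A = 460300 / 1525 = 301.8 MPa.

σ ≈ 302 MPa (tensile)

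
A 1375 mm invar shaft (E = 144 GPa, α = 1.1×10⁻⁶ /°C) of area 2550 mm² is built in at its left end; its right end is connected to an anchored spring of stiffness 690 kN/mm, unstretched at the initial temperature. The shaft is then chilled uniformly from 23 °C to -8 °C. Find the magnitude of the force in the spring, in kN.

The unrestrained thermal change is αΔT L = 1.1×10⁻⁶ × 31 × 1375 = 0.04689 mm.
Let P be the tensile force in the spring. The shaft extends elastically by PL/(AE) and the spring stretches by P/k; together these equal δ_free.
P [ L/(AE) + 1/k ] = δ_free → P [ 1375/(2550×144×10³) + 1/(690×10³) ] = 0.04689.
P = 0.04689 / 5.194×10⁻⁶ = 9028 N.

P ≈ 9.03 kN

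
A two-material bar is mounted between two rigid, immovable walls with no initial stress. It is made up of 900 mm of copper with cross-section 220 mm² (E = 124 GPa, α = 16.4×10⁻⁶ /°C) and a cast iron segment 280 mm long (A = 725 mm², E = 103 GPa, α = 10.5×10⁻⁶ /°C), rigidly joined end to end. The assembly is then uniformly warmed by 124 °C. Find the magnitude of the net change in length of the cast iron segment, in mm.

Free thermal expansion of the whole bar: Σ αᵢΔT Lᵢ = 16.4×10⁻⁶×124×900 + 10.5×10⁻⁶×124×280 = 2.195 mm.
The walls prevent any net length change, so an axial force P (same in every segment) develops. Compatibility: P · Σ Lᵢ/(AᵢEᵢ) = δ_free.
The series flexibility is Σ Lᵢ/(AᵢEᵢ) = 900/(220×124×10³) + 280/(725×103×10³) = 3.674×10⁻⁵ mm/N.
So P = 2.195 / 3.674×10⁻⁵ = 59.74 kN, compressive.
For the cast iron segment, free thermal change = 10.5×10⁻⁶×124×280 = 0.3646 mm and elastic change from P = 59740×280/(725×103×10³) = 0.224 mm; these oppose, so the net change is 0.141 mm (segment lengthens).

|ΔL| ≈ 0.141 mm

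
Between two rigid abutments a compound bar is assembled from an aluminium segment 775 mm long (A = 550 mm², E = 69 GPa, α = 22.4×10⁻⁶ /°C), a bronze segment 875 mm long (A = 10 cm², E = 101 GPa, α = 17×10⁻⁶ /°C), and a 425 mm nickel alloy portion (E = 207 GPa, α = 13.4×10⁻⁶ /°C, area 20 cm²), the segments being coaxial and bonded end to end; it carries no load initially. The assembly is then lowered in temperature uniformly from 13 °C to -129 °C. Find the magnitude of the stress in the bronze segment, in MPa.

If the supports were absent, the total length change would be Σ αᵢΔT Lᵢ = 22.4×10⁻⁶×142×775 + 17×10⁻⁶×142×875 + 13.4×10⁻⁶×142×425 = 5.386 mm.
Since the ends are fixed, an axial force P builds up, equal in every segment, with P · Σ Lᵢ/(AᵢEᵢ) = δ_free.
The series flexibility is Σ Lᵢ/(AᵢEᵢ) = 775/(550×69×10³) + 875/(1000×101×10³) + 425/(2000×207×10³) = 3.011×10⁻⁵ mm/N.
So P = 5.386 / 3.011×10⁻⁵ = 178.9 kN, tensile.
σ_{bronze} = P / A = 178900 / 1000 = 178.9 MPa.

σ ≈ 179 MPa (tensile)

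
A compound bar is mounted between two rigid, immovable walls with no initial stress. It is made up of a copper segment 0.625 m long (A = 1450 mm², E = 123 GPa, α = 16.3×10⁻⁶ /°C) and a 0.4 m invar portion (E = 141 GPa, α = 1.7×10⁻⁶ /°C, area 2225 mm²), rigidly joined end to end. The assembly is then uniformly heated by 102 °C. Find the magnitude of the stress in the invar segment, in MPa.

With the walls removed the bar would change length by δ_free = Σ αᵢΔT Lᵢ = 16.3×10⁻⁶×102×625 + 1.7×10⁻⁶×102×400 = 1.108 mm.
The walls prevent any net length change, so an axial force P (same in every segment) develops. Compatibility: P · Σ Lᵢ/(AᵢEᵢ) = δ_free.
Σ Lᵢ/(AᵢEᵢ) = 625/(1450×123×10³) + 400/(2225×141×10³) = 4.779×10⁻⁶ mm/N.
So P = 1.108 / 4.779×10⁻⁶ = 231.9 kN, compressive.
σ_{invar} = P / A = 231900 / 2225 = 104.2 MPa.

σ ≈ 104 MPa (compressive)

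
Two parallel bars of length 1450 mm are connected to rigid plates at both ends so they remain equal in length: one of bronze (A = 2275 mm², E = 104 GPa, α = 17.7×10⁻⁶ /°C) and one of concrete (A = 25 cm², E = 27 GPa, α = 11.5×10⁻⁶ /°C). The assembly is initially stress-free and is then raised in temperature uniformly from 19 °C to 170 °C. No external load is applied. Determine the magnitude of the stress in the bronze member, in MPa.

Equilibrium of a rigid end plate with no external load gives equal and opposite internal forces ±P in the two members. Since α_{bronze} > α_{concrete}, heating drives the bronze into compression and the concrete into tension.
Compatibility of the two members (thermal + elastic change equal): (α₁ − α₂)ΔT = P·[1/(A₁E₁) + 1/(A₂E₂)].
|α₁ − α₂|·ΔT = 6.2×10⁻⁶ × 151 = 0.0009362.
1/(A₁E₁) + 1/(A₂E₂) = 1/(2275×104×10³) + 1/(2500×27×10³) = 1.904×10⁻⁸ N⁻¹.
So P = 0.0009362 / 1.904×10⁻⁸ = 49.17 kN.
σ_{bronze} = P/A₁ = 49170/2275 = 21.61 MPa, compressive.

σ ≈ 21.6 MPa (compressive)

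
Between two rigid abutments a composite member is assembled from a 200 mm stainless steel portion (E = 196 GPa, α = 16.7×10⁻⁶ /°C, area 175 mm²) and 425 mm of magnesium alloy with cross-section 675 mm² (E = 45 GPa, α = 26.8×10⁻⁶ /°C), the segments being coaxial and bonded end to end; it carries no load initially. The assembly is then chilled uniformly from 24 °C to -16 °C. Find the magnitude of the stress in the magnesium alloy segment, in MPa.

σ ≈ 44 MPa (tensile)

With the walls removed the bar would change length by δ_free = Σ αᵢΔT Lᵢ = 16.7×10⁻⁶×40×200 + 26.8×10⁻⁶×40×425 = 0.5892 mm.
Since the ends are fixed, an axial force P builds up, equal in every segment, with P · Σ Lᵢ/(AᵢEᵢ) = δ_free.
Σ Lᵢ/(AᵢEᵢ) = 200/(175×196×10³) + 425/(675×45×10³) = 1.982×10⁻⁵ mm/N.
P = 0.5892 / 1.982×10⁻⁵ = 29720 N = 29.72 kN, tensile.
σ_{magnesium alloy} = P / A = 29720 / 675 = 44.03 MPa.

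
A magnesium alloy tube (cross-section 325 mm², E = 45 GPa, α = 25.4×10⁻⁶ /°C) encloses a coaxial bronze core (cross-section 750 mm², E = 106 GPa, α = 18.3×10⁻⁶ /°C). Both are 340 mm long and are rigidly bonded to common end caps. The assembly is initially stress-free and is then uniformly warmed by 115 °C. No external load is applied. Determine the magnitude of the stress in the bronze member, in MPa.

σ ≈ 13.4 MPa (tensile)

Equilibrium of a rigid end plate with no external load gives equal and opposite internal forces ±P in the two members. Since α_{magnesium alloy} > α_{bronze}, heating drives the magnesium alloy into compression and the bronze into tension.
Equating the net (thermal + elastic) strains gives |α₁ − α₂|·ΔT = P·[1/(A₁E₁) + 1/(A₂E₂)].
|α₁ − α₂|·ΔT = 7.1×10⁻⁶ × 115 = 0.0008165.
1/(A₁E₁) + 1/(A₂E₂) = 1/(325×45×10³) + 1/(750×106×10³) = 8.095×10⁻⁸ N⁻¹.
So P = 0.0008165 / 8.095×10⁻⁸ = 10.09 kN.
σ_{bronze} = P/A₂ = 10090/750 = 13.45 MPa, tensile.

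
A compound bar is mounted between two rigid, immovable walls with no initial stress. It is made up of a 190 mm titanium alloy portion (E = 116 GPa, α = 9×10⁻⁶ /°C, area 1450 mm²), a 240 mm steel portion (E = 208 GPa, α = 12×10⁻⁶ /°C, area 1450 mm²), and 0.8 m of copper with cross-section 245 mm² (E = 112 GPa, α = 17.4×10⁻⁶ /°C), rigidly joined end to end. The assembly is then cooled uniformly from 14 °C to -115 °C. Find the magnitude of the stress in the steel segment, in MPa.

If the supports were absent, the total length change would be Σ αᵢΔT Lᵢ = 9×10⁻⁶×129×190 + 12×10⁻⁶×129×240 + 17.4×10⁻⁶×129×800 = 2.388 mm.
The walls prevent any net length change, so an axial force P (same in every segment) develops. Compatibility: P · Σ Lᵢ/(AᵢEᵢ) = δ_free.
The series flexibility is Σ Lᵢ/(AᵢEᵢ) = 190/(1450×116×10³) + 240/(1450×208×10³) + 800/(245×112×10³) = 3.108×10⁻⁵ mm/N.
Hence P = δ_free / Σ(L/AE) = 2.388/3.108×10⁻⁵ = 76.83 kN (tensile).
σ_{steel} = P / A = 76830 / 1450 = 52.98 MPa.

σ ≈ 53 MPa (tensile)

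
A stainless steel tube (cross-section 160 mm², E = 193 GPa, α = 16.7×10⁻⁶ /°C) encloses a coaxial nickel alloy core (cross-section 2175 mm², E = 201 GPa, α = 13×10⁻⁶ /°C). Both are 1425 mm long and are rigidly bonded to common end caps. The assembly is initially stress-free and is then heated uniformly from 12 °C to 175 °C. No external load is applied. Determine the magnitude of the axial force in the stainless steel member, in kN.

Equilibrium of a rigid end plate with no external load gives equal and opposite internal forces ±P in the two members. Since α_{stainless steel} > α_{nickel alloy}, heating drives the stainless steel into compression and the nickel alloy into tension.
Compatibility of the two members (thermal + elastic change equal): (α₁ − α₂)ΔT = P·[1/(A₁E₁) + 1/(A₂E₂)].
|α₁ − α₂|·ΔT = 3.7×10⁻⁶ × 163 = 0.0006031.
1/(A₁E₁) + 1/(A₂E₂) = 1/(160×193×10³) + 1/(2175×201×10³) = 3.467×10⁻⁸ N⁻¹.
So P = 0.0006031 / 3.467×10⁻⁸ = 17.4 kN.

P ≈ 17.4 kN (compressive in the stainless steel)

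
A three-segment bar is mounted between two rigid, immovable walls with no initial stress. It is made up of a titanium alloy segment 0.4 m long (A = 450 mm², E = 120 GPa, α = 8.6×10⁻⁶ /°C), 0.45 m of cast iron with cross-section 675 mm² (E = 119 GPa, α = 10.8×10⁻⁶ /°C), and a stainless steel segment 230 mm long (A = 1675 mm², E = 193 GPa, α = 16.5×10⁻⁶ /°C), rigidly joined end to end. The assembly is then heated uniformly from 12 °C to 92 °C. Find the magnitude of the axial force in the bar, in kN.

P ≈ 70.5 kN (compressive)

With the walls removed the bar would change length by δ_free = Σ αᵢΔT Lᵢ = 8.6×10⁻⁶×80×400 + 10.8×10⁻⁶×80×450 + 16.5×10⁻⁶×80×230 = 0.9676 mm.
Since the ends are fixed, an axial force P builds up, equal in every segment, with P · Σ Lᵢ/(AᵢEᵢ) = δ_free.
The series flexibility is Σ Lᵢ/(AᵢEᵢ) = 400/(450×120×10³) + 450/(675×119×10³) + 230/(1675×193×10³) = 1.372×10⁻⁵ mm/N.
Hence P = δ_free / Σ(L/AE) = 0.9676/1.372×10⁻⁵ = 70.52 kN (compressive).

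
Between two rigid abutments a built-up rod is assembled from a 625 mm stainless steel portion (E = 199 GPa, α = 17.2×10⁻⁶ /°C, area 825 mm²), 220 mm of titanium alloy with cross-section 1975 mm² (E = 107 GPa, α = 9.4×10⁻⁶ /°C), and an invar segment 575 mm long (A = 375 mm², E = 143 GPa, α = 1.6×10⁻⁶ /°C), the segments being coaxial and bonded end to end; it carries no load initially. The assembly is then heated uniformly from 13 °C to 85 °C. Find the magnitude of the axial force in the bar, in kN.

If the supports were absent, the total length change would be Σ αᵢΔT Lᵢ = 17.2×10⁻⁶×72×625 + 9.4×10⁻⁶×72×220 + 1.6×10⁻⁶×72×575 = 0.9891 mm.
The rigid supports impose zero overall length change; the single axial force P common to all segments must satisfy P Σ Lᵢ/(AᵢEᵢ) = δ_free.
Σ Lᵢ/(AᵢEᵢ) = 625/(825×199×10³) + 220/(1975×107×10³) + 575/(375×143×10³) = 1.557×10⁻⁵ mm/N.
Hence P = δ_free / Σ(L/AE) = 0.9891/1.557×10⁻⁵ = 63.53 kN (compressive).

P ≈ 63.5 kN (compressive)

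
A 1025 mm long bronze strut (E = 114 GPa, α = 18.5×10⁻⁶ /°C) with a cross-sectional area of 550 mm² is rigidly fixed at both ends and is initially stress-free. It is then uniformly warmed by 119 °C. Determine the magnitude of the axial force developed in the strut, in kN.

Full restraint means ε = 0, so the stress is σ = EαΔT = 114×10³ × 18.5×10⁻⁶ × 119 = 251 MPa.
P = AEαΔT = 550 × 114×10³ × 18.5×10⁻⁶ × 119 = 138 kN (compressive).

P ≈ 138 kN (compressive)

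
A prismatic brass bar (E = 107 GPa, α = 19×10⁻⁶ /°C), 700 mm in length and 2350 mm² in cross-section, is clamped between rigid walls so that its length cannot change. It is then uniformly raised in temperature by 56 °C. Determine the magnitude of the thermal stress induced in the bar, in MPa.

With length fixed, the mechanical strain must cancel the thermal strain αΔT = 19×10⁻⁶ × 56 = 1064×10⁻⁶.
Hence σ = E·αΔT = 107×10³ × 1064×10⁻⁶ = 113.8 MPa, compressive.

σ ≈ 114 MPa (compressive)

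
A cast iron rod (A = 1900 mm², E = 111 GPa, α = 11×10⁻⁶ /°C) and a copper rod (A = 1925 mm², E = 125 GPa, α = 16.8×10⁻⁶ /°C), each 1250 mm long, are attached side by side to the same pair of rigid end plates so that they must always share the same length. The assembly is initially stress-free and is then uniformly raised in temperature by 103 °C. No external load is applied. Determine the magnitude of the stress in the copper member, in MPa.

The copper has the larger α, so on heating it would change length more than the cast iron if both were free. The rigid plates force a common final length, so the copper is put into compression and the cast iron into tension, with equal and opposite forces P (no external load).
Compatibility of the two members (thermal + elastic change equal): (α₁ − α₂)ΔT = P·[1/(A₁E₁) + 1/(A₂E₂)].
|α₁ − α₂|·ΔT = 5.8×10⁻⁶ × 103 = 0.0005974.
1/(A₁E₁) + 1/(A₂E₂) = 1/(1900×111×10³) + 1/(1925×125×10³) = 8.897×10⁻⁹ N⁻¹.
So P = 0.0005974 / 8.897×10⁻⁹ = 67.14 kN.
σ_{copper} = P/A₂ = 67140/1925 = 34.88 MPa, compressive.

σ ≈ 34.9 MPa (compressive)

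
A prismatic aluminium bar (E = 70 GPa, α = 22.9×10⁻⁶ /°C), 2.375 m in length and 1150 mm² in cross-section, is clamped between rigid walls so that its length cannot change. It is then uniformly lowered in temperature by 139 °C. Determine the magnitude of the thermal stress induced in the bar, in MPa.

σ ≈ 223 MPa (tensile)

The supports are rigid, so the total axial strain is zero. The restrained thermal strain is ε = αΔT = 22.9×10⁻⁶ × 139 = 3183.1×10⁻⁶.
Hence σ = E·αΔT = 70×10³ × 3183.1×10⁻⁶ = 222.8 MPa, tensile.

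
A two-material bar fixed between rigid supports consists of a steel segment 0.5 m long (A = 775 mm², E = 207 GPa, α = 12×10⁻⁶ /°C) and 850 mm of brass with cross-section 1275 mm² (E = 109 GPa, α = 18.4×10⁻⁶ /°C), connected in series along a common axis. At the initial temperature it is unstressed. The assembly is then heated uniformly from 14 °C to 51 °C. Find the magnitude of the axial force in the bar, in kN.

If the supports were absent, the total length change would be Σ αᵢΔT Lᵢ = 12×10⁻⁶×37×500 + 18.4×10⁻⁶×37×850 = 0.8007 mm.
Since the ends are fixed, an axial force P builds up, equal in every segment, with P · Σ Lᵢ/(AᵢEᵢ) = δ_free.
The series flexibility is Σ Lᵢ/(AᵢEᵢ) = 500/(775×207×10³) + 850/(1275×109×10³) = 9.233×10⁻⁶ mm/N.
Hence P = δ_free / Σ(L/AE) = 0.8007/9.233×10⁻⁶ = 86.72 kN (compressive).

P ≈ 86.7 kN (compressive)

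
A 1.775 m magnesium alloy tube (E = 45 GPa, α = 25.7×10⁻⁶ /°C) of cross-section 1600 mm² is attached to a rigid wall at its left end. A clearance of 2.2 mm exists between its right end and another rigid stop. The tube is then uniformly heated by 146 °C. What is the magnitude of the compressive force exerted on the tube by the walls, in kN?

P ≈ 181 kN

Unrestrained expansion: δ_free = αΔT L = 25.7×10⁻⁶ × 146 × 1775 = 6.66 mm.
This exceeds the 2.2 mm gap, so the wall pushes back. The portion of expansion that must be recovered elastically is δ_free − gap = 6.66 − 2.2 = 4.46 mm.
That suppressed elongation corresponds to σ = E·Δ/L = 45×10³ × 4.46/1775 = 113.1 MPa.
P = σA = 113.1 × 1600 = 180.9 kN.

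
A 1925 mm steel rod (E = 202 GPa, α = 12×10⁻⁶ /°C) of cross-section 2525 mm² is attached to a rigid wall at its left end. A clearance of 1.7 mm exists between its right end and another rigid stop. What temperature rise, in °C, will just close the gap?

Contact occurs when the free expansion equals the gap: αΔT L = 1.7 mm.
ΔT = 1.7 / (12×10⁻⁶ × 1925) = 73.59 °C.

ΔT ≈ 73.6 °C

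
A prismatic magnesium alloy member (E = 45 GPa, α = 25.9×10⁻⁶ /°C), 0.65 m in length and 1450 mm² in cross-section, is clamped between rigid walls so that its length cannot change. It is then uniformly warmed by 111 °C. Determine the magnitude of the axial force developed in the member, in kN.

P ≈ 188 kN (compressive)

Full restraint means ε = 0, so the stress is σ = EαΔT = 45×10³ × 25.9×10⁻⁶ × 111 = 129.4 MPa.
Axial force P = σA = 129.4 × 1450 = 187600 N = 187.6 kN, compressive.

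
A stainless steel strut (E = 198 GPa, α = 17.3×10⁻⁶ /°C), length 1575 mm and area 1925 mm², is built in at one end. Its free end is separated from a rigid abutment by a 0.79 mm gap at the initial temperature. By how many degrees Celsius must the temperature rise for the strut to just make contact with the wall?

Contact occurs when the free expansion equals the gap: αΔT L = 0.79 mm.
So ΔT = g/(αL) = 0.79/(17.3×10⁻⁶ × 1575) = 28.99 °C.

ΔT ≈ 29 °C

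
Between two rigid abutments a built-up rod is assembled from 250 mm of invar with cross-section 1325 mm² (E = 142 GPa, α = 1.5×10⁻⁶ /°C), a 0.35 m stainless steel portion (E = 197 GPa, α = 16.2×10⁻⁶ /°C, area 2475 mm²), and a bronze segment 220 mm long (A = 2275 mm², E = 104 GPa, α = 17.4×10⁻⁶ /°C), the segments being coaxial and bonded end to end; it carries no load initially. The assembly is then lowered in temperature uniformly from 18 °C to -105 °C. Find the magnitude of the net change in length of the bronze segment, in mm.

|ΔL| ≈ 0.0915 mm

With the walls removed the bar would change length by δ_free = Σ αᵢΔT Lᵢ = 1.5×10⁻⁶×123×250 + 16.2×10⁻⁶×123×350 + 17.4×10⁻⁶×123×220 = 1.214 mm.
Since the ends are fixed, an axial force P builds up, equal in every segment, with P · Σ Lᵢ/(AᵢEᵢ) = δ_free.
Σ Lᵢ/(AᵢEᵢ) = 250/(1325×142×10³) + 350/(2475×197×10³) + 220/(2275×104×10³) = 2.976×10⁻⁶ mm/N.
P = 1.214 / 2.976×10⁻⁶ = 408000 N = 408 kN, tensile.
For the bronze segment, free thermal change = 17.4×10⁻⁶×123×220 = 0.4708 mm and elastic change from P = 408000×220/(2275×104×10³) = 0.3794 mm; these oppose, so the net change is 0.0915 mm (segment shortens).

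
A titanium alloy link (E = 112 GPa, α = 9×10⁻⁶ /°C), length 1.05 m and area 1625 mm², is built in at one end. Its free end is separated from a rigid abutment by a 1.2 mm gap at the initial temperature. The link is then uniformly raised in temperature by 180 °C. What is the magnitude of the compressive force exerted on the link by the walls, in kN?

If the wall were absent the link would grow by αΔT L = 9×10⁻⁶ × 180 × 1050 = 1.701 mm.
After closing the 1.2 mm clearance, 1.701 − 1.2 = 0.501 mm of expansion remains to be suppressed by the wall.
So σ = E(δ_free − g)/L = 112×10³ × 0.501/1050 = 53.44 MPa.
P = σA = 53.44 × 1625 = 86.84 kN.

P ≈ 86.8 kN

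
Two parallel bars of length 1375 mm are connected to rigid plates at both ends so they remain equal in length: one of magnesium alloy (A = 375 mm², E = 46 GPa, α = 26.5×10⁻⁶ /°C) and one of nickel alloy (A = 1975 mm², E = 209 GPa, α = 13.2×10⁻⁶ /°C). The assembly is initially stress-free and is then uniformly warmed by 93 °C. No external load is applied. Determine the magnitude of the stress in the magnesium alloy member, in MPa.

Equilibrium of a rigid end plate with no external load gives equal and opposite internal forces ±P in the two members. Since α_{magnesium alloy} > α_{nickel alloy}, heating drives the magnesium alloy into compression and the nickel alloy into tension.
Equating the net (thermal + elastic) strains gives |α₁ − α₂|·ΔT = P·[1/(A₁E₁) + 1/(A₂E₂)].
|α₁ − α₂|·ΔT = 13.3×10⁻⁶ × 93 = 0.001237.
1/(A₁E₁) + 1/(A₂E₂) = 1/(375×46×10³) + 1/(1975×209×10³) = 6.039×10⁻⁸ N⁻¹.
P = 0.001237 / 6.039×10⁻⁸ = 20480 N = 20.48 kN.
σ_{magnesium alloy} = P/A₁ = 20480/375 = 54.62 MPa, compressive.

σ ≈ 54.6 MPa (compressive)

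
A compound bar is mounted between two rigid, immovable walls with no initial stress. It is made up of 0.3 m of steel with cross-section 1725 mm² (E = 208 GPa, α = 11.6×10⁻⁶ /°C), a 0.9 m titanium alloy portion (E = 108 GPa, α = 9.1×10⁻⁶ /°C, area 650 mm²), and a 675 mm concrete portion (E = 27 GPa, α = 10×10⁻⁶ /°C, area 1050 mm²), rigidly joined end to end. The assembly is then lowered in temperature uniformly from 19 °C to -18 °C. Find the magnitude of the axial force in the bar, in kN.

P ≈ 18.2 kN (tensile)

Free thermal contraction of the whole bar: Σ αᵢΔT Lᵢ = 11.6×10⁻⁶×37×300 + 9.1×10⁻⁶×37×900 + 10×10⁻⁶×37×675 = 0.6815 mm.
The rigid supports impose zero overall length change; the single axial force P common to all segments must satisfy P Σ Lᵢ/(AᵢEᵢ) = δ_free.
Σ Lᵢ/(AᵢEᵢ) = 300/(1725×208×10³) + 900/(650×108×10³) + 675/(1050×27×10³) = 3.747×10⁻⁵ mm/N.
P = 0.6815 / 3.747×10⁻⁵ = 18190 N = 18.19 kN, tensile.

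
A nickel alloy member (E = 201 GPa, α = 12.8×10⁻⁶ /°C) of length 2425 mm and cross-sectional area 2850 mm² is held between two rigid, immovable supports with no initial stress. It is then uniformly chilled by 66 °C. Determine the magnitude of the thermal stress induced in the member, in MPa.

σ ≈ 170 MPa (tensile)

The supports are rigid, so the total axial strain is zero. The restrained thermal strain is ε = αΔT = 12.8×10⁻⁶ × 66 = 844.8×10⁻⁶.
σ = EαΔT = 201×10³ × 12.8×10⁻⁶ × 66 = 169.8 MPa (tensile; the member is trying to contract).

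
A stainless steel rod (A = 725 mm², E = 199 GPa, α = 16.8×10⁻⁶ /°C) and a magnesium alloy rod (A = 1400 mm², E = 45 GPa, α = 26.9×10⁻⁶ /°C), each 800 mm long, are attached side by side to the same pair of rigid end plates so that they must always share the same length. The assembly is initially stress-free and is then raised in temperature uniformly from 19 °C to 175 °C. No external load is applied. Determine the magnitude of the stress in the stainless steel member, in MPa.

σ ≈ 95.3 MPa (tensile)

Equilibrium of a rigid end plate with no external load gives equal and opposite internal forces ±P in the two members. Since α_{magnesium alloy} > α_{stainless steel}, heating drives the magnesium alloy into compression and the stainless steel into tension.
Setting the final lengths equal and cancelling L: (α₁ − α₂)ΔT = P/(A₁E₁) + P/(A₂E₂).
|α₁ − α₂|·ΔT = 10.1×10⁻⁶ × 156 = 0.001576.
1/(A₁E₁) + 1/(A₂E₂) = 1/(725×199×10³) + 1/(1400×45×10³) = 2.28×10⁻⁸ N⁻¹.
P = 0.001576 / 2.28×10⁻⁸ = 69090 N = 69.09 kN.
σ_{stainless steel} = P/A₁ = 69090/725 = 95.3 MPa, tensile.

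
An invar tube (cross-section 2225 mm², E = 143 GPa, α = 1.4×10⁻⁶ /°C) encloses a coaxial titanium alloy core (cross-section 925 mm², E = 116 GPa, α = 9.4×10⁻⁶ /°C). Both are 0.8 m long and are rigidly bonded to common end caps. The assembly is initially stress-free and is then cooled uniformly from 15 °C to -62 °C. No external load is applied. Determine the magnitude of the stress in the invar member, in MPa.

Both members must finish at the same length. With the larger α, the titanium alloy tends to over-contract; the plates restrain it, putting the titanium alloy in tension and the invar in compression. With no external load the two internal forces are equal and opposite, magnitude P.
Setting the final lengths equal and cancelling L: (α₁ − α₂)ΔT = P/(A₁E₁) + P/(A₂E₂).
|α₁ − α₂|·ΔT = 8×10⁻⁶ × 77 = 0.000616.
1/(A₁E₁) + 1/(A₂E₂) = 1/(2225×143×10³) + 1/(925×116×10³) = 1.246×10⁻⁸ N⁻¹.
P = 0.000616 / 1.246×10⁻⁸ = 49430 N = 49.43 kN.
σ_{invar} = P/A₁ = 49430/2225 = 22.21 MPa, compressive.

σ ≈ 22.2 MPa (compressive)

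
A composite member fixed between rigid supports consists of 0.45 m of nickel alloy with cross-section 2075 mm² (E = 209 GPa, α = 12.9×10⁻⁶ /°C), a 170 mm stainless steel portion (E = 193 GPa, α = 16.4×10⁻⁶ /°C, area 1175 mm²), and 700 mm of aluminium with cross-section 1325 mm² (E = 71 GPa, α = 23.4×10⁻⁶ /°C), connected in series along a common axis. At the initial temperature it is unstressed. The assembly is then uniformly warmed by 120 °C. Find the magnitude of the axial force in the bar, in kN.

P ≈ 325 kN (compressive)

If the supports were absent, the total length change would be Σ αᵢΔT Lᵢ = 12.9×10⁻⁶×120×450 + 16.4×10⁻⁶×120×170 + 23.4×10⁻⁶×120×700 = 2.997 mm.
The rigid supports impose zero overall length change; the single axial force P common to all segments must satisfy P Σ Lᵢ/(AᵢEᵢ) = δ_free.
Σ Lᵢ/(AᵢEᵢ) = 450/(2075×209×10³) + 170/(1175×193×10³) + 700/(1325×71×10³) = 9.228×10⁻⁶ mm/N.
Hence P = δ_free / Σ(L/AE) = 2.997/9.228×10⁻⁶ = 324.7 kN (compressive).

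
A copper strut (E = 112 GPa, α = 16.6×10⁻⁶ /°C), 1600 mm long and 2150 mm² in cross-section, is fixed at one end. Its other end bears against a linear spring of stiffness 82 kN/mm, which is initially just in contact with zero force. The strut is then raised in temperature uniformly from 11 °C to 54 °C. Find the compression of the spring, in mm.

δ ≈ 0.739 mm

If the spring were absent the strut would lengthen by αΔT L = 16.6×10⁻⁶ × 43 × 1600 = 1.142 mm.
With a force P in the spring, the elastic change of the strut is PL/(AE) and that of the spring is P/k; compatibility requires their sum to equal δ_free.
P [ L/(AE) + 1/k ] = δ_free → P [ 1600/(2150×112×10³) + 1/(82×10³) ] = 1.142.
P = 1.142 / 1.884×10⁻⁵ = 60620 N.
Spring compression = P/k = 60620/(82×10³) = 0.7393 mm.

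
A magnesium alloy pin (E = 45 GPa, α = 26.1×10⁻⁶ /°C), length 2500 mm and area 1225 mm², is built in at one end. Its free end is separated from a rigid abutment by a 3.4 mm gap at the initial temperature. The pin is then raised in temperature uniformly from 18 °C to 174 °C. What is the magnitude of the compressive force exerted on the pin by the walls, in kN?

Free thermal elongation = αΔT L = 26.1×10⁻⁶ × 156 × 2500 = 10.18 mm.
The gap closes (δ_free > 3.4 mm) and the wall then resists a further 10.18 − 3.4 = 6.779 mm of expansion.
That suppressed elongation corresponds to σ = E·Δ/L = 45×10³ × 6.779/2500 = 122 MPa.
Force on the wall = σA = 122 × 1225 mm² = 149.5 kN.

P ≈ 149 kN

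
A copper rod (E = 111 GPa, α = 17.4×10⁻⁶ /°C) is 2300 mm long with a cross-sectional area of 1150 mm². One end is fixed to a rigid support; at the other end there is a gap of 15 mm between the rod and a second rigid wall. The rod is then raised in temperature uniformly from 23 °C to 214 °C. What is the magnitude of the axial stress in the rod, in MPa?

σ ≈ 0 MPa

Unrestrained expansion: δ_free = αΔT L = 17.4×10⁻⁶ × 191 × 2300 = 7.644 mm.
Since δ_free = 7.64 mm is less than the 15 mm gap, the rod never touches the wall. No axial force develops.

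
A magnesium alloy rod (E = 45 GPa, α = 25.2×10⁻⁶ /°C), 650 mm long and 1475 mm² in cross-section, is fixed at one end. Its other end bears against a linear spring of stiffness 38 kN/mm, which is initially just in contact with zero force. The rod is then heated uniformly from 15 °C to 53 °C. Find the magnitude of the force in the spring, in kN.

P ≈ 17.2 kN

Free thermal expansion: δ_free = αΔT L = 25.2×10⁻⁶ × 38 × 650 = 0.6224 mm.
Let P be the compressive force at the spring. The rod shortens elastically by PL/(AE) and the spring compresses by P/k; together these equal δ_free.
P [ L/(AE) + 1/k ] = δ_free → P [ 650/(1475×45×10³) + 1/(38×10³) ] = 0.6224.
P = 0.6224 / 3.611×10⁻⁵ = 17240 N.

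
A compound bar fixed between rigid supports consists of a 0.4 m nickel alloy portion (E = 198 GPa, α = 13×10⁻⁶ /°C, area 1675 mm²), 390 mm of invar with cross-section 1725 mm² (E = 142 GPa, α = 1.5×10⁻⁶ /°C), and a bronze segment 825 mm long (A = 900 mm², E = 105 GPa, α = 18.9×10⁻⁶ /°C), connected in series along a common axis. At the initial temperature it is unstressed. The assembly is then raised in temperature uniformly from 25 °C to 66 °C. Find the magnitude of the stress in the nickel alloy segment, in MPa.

σ ≈ 45.4 MPa (compressive)

If the supports were absent, the total length change would be Σ αᵢΔT Lᵢ = 13×10⁻⁶×41×400 + 1.5×10⁻⁶×41×390 + 18.9×10⁻⁶×41×825 = 0.8765 mm.
The walls prevent any net length change, so an axial force P (same in every segment) develops. Compatibility: P · Σ Lᵢ/(AᵢEᵢ) = δ_free.
The series flexibility is Σ Lᵢ/(AᵢEᵢ) = 400/(1675×198×10³) + 390/(1725×142×10³) + 825/(900×105×10³) = 1.153×10⁻⁵ mm/N.
So P = 0.8765 / 1.153×10⁻⁵ = 76.03 kN, compressive.
σ_{nickel alloy} = P / A = 76030 / 1675 = 45.39 MPa.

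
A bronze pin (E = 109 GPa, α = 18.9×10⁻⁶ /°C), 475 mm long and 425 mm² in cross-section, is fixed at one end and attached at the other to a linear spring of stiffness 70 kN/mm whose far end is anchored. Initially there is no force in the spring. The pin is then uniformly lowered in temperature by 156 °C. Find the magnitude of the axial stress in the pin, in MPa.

σ ≈ 134 MPa (tensile)

If the spring were absent the pin would shorten by αΔT L = 18.9×10⁻⁶ × 156 × 475 = 1.4 mm.
With a force P in the spring, the elastic change of the pin is PL/(AE) and that of the spring is P/k; compatibility requires their sum to equal δ_free.
P [ L/(AE) + 1/k ] = δ_free → P [ 475/(425×109×10³) + 1/(70×10³) ] = 1.4.
P = 1.4 / 2.454×10⁻⁵ = 57070 N.
σ = P/A = 57070/425 = 134.3 MPa.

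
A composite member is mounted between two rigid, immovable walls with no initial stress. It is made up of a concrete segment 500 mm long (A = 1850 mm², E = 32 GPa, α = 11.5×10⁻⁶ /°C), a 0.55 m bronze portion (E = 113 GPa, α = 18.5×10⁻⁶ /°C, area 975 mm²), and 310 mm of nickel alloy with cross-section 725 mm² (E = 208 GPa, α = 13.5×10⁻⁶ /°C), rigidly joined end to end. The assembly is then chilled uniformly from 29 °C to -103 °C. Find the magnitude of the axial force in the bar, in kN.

P ≈ 171 kN (tensile)

Free thermal contraction of the whole bar: Σ αᵢΔT Lᵢ = 11.5×10⁻⁶×132×500 + 18.5×10⁻⁶×132×550 + 13.5×10⁻⁶×132×310 = 2.655 mm.
The walls prevent any net length change, so an axial force P (same in every segment) develops. Compatibility: P · Σ Lᵢ/(AᵢEᵢ) = δ_free.
Σ Lᵢ/(AᵢEᵢ) = 500/(1850×32×10³) + 550/(975×113×10³) + 310/(725×208×10³) = 1.549×10⁻⁵ mm/N.
Hence P = δ_free / Σ(L/AE) = 2.655/1.549×10⁻⁵ = 171.3 kN (tensile).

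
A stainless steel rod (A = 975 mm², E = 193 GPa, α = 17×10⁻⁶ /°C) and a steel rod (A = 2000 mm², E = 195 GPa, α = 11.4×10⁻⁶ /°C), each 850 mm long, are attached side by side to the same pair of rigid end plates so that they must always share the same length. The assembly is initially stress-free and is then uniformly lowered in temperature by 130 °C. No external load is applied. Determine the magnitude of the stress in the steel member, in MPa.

Equilibrium of a rigid end plate with no external load gives equal and opposite internal forces ±P in the two members. Since α_{stainless steel} > α_{steel}, cooling drives the stainless steel into tension and the steel into compression.
Compatibility of the two members (thermal + elastic change equal): (α₁ − α₂)ΔT = P·[1/(A₁E₁) + 1/(A₂E₂)].
|α₁ − α₂|·ΔT = 5.6×10⁻⁶ × 130 = 0.000728.
1/(A₁E₁) + 1/(A₂E₂) = 1/(975×193×10³) + 1/(2000×195×10³) = 7.878×10⁻⁹ N⁻¹.
P = 0.000728 / 7.878×10⁻⁹ = 92410 N = 92.41 kN.
σ_{steel} = P/A₂ = 92410/2000 = 46.2 MPa, compressive.

σ ≈ 46.2 MPa (compressive)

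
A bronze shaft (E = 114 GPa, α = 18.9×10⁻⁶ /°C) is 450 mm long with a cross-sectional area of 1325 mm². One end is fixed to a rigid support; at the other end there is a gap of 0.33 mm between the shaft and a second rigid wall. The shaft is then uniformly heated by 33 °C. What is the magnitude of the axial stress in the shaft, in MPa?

σ ≈ 0 MPa

If the wall were absent the shaft would grow by αΔT L = 18.9×10⁻⁶ × 33 × 450 = 0.2807 mm.
Since δ_free = 0.281 mm is less than the 0.33 mm gap, the shaft never touches the wall. No axial force develops.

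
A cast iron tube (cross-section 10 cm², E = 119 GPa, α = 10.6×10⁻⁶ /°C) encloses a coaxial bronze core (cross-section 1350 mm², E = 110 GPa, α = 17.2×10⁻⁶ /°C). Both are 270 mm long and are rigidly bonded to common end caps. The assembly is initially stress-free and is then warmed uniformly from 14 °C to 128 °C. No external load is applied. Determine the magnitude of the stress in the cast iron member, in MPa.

Equilibrium of a rigid end plate with no external load gives equal and opposite internal forces ±P in the two members. Since α_{bronze} > α_{cast iron}, heating drives the bronze into compression and the cast iron into tension.
Compatibility of the two members (thermal + elastic change equal): (α₁ − α₂)ΔT = P·[1/(A₁E₁) + 1/(A₂E₂)].
|α₁ − α₂|·ΔT = 6.6×10⁻⁶ × 114 = 0.0007524.
1/(A₁E₁) + 1/(A₂E₂) = 1/(1000×119×10³) + 1/(1350×110×10³) = 1.514×10⁻⁸ N⁻¹.
P = 0.0007524 / 1.514×10⁻⁸ = 49700 N = 49.7 kN.
σ_{cast iron} = P/A₁ = 49700/1000 = 49.7 MPa, tensile.

σ ≈ 49.7 MPa (tensile)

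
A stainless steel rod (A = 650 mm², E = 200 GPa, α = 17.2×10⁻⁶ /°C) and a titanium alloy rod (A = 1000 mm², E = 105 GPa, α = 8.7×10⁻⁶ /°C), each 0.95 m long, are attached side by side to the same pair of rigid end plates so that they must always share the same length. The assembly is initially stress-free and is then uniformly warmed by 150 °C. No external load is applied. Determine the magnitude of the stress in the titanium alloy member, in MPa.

σ ≈ 74.1 MPa (tensile)

Both members must finish at the same length. With the larger α, the stainless steel tends to over-expand; the plates restrain it, putting the stainless steel in compression and the titanium alloy in tension. With no external load the two internal forces are equal and opposite, magnitude P.
Setting the final lengths equal and cancelling L: (α₁ − α₂)ΔT = P/(A₁E₁) + P/(A₂E₂).
|α₁ − α₂|·ΔT = 8.5×10⁻⁶ × 150 = 0.001275.
1/(A₁E₁) + 1/(A₂E₂) = 1/(650×200×10³) + 1/(1000×105×10³) = 1.722×10⁻⁸ N⁻¹.
So P = 0.001275 / 1.722×10⁻⁸ = 74.06 kN.
σ_{titanium alloy} = P/A₂ = 74060/1000 = 74.06 MPa, tensile.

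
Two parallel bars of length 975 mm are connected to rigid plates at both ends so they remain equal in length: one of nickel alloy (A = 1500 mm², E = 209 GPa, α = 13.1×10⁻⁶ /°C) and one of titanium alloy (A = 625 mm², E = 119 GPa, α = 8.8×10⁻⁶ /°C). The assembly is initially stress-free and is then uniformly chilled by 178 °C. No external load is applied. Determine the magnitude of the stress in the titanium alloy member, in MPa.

The nickel alloy has the larger α, so on cooling it would change length more than the titanium alloy if both were free. The rigid plates force a common final length, so the nickel alloy is put into tension and the titanium alloy into compression, with equal and opposite forces P (no external load).
Setting the final lengths equal and cancelling L: (α₁ − α₂)ΔT = P/(A₁E₁) + P/(A₂E₂).
|α₁ − α₂|·ΔT = 4.3×10⁻⁶ × 178 = 0.0007654.
1/(A₁E₁) + 1/(A₂E₂) = 1/(1500×209×10³) + 1/(625×119×10³) = 1.664×10⁻⁸ N⁻¹.
So P = 0.0007654 / 1.664×10⁻⁸ = 46.01 kN.
σ_{titanium alloy} = P/A₂ = 46010/625 = 73.62 MPa, compressive.

σ ≈ 73.6 MPa (compressive)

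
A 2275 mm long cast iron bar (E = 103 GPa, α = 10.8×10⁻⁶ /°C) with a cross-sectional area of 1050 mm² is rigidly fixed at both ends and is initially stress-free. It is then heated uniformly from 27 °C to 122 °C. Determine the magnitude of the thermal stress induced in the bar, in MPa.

σ ≈ 106 MPa (compressive)

Because both ends are immovable the net strain is zero, and the suppressed thermal strain is αΔT = 10.8×10⁻⁶ × 95 = 1026×10⁻⁶.
Hence σ = E·αΔT = 103×10³ × 1026×10⁻⁶ = 105.7 MPa, compressive.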